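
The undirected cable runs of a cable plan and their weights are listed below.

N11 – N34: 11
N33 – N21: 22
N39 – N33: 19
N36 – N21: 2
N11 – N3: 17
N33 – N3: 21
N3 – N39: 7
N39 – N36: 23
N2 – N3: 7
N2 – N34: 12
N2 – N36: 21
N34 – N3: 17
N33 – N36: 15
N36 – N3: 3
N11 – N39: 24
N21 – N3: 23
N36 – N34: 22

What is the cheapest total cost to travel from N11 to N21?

22

Shortest distances from N11:
N11: 0
N34: 11  (via N11)
N3: 17  (via N11)
N36: 20  (via N3)
N21: 22  (via N36)
Shortest route: N11 → N3 → N36 → N21 = 22.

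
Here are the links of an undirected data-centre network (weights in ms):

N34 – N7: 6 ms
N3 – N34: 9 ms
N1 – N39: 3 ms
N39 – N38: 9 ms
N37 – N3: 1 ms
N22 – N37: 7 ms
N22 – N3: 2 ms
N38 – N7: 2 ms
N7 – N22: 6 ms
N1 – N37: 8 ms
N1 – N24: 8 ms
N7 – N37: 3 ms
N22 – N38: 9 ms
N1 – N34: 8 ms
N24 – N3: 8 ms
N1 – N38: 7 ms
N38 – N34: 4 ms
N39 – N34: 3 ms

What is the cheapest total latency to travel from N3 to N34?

Running Dijkstra from N3:
N3: 0
N37: 1  (via N3)
N22: 2  (via N3)
N7: 4  (via N37)
N38: 6  (via N7)
N24: 8  (via N3)
N34: 9  (via N3)
Shortest route: N3–N34 = 9 ms.

9 ms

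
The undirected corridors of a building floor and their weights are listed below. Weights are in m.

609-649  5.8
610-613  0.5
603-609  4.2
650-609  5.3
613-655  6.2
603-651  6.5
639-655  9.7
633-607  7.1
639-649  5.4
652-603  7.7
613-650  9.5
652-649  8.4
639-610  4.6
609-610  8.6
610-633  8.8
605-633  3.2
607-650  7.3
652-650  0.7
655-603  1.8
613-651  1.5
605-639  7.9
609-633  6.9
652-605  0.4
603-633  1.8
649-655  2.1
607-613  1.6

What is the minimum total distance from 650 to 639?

Shortest distances from 650:
650: 0
652: 0.7  (via 650)
605: 1.1  (via 652)
633: 4.3  (via 605)
609: 5.3  (via 650)
603: 6.1  (via 633)
607: 7.3  (via 650)
655: 7.9  (via 603)
613: 8.9  (via 607)
639: 9  (via 605)
Shortest route: 650–652–605–639 = 9 m.

9 m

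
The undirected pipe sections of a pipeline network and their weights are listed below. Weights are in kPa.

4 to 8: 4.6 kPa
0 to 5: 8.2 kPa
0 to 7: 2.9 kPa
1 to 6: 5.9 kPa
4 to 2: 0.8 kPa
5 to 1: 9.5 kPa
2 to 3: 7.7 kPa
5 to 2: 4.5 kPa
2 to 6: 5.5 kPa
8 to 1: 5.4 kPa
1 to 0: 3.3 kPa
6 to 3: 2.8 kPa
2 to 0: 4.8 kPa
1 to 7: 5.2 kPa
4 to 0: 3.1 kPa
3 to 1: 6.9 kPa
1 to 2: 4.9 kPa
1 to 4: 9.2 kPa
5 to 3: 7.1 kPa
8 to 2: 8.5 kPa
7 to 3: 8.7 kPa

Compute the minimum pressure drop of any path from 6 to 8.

Candidate routes:
6 - 2 - 8: 5.5+8.5 = 14
6 - 2 - 4 - 8: 5.5+0.8+4.6 = 10.9
6 - 1 - 8: 5.9+5.4 = 11.3
Cheapest is 6 - 2 - 4 - 8 at 10.9 kPa.

10.9 kPa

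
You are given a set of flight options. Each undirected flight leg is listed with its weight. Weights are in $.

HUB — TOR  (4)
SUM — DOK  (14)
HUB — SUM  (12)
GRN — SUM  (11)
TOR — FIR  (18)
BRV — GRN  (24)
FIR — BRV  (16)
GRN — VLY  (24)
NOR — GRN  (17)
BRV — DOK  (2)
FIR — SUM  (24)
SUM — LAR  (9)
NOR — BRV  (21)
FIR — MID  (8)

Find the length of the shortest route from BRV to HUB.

$28

Compare a few routes:
BRV - DOK - SUM - HUB: 2+14+12 = 28
BRV - FIR - TOR - HUB: 16+18+4 = 38
Cheapest is BRV - DOK - SUM - HUB at $28.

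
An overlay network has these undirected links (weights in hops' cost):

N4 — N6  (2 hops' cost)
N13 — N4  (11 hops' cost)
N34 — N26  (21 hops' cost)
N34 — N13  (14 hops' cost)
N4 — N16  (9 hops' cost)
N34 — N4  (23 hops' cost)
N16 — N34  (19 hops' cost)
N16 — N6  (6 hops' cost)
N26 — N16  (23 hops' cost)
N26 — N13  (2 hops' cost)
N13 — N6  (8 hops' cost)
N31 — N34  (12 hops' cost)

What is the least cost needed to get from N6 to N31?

34 hops' cost

Enumerating some paths:
N6–N13–N34–N31: 8+14+12 = 34
N6–N4–N13–N34–N31: 2+11+14+12 = 39
N6–N16–N34–N31: 6+19+12 = 37
N6–N4–N34–N31: 2+23+12 = 37
The minimum is 34 hops' cost via N6–N13–N34–N31.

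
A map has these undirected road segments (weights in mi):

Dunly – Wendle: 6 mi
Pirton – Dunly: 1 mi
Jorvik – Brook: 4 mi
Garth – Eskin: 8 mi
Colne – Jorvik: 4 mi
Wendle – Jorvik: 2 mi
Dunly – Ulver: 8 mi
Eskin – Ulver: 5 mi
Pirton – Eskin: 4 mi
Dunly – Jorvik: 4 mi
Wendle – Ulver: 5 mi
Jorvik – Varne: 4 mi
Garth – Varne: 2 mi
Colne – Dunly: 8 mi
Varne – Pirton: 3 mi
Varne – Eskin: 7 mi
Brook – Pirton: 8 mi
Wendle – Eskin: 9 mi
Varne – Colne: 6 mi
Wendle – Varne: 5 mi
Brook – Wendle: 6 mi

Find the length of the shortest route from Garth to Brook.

Compare a few routes:
Garth–Varne–Wendle–Jorvik–Brook: 2+5+2+4 = 13
Garth–Varne–Jorvik–Brook: 2+4+4 = 10
Garth–Varne–Pirton–Brook: 2+3+8 = 13
Garth–Varne–Wendle–Brook: 2+5+6 = 13
The minimum is 10 mi via Garth–Varne–Jorvik–Brook.

10 mi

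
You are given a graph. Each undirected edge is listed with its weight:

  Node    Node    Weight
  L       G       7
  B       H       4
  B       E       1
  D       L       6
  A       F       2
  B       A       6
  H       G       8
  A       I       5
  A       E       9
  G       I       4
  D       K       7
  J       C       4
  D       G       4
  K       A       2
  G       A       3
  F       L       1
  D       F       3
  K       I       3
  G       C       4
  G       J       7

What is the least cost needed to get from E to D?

Enumerating some paths:
E - B - A - F - D: 1+6+2+3 = 12
E - B - A - G - D: 1+6+3+4 = 14
The minimum is 12 via E - B - A - F - D.

12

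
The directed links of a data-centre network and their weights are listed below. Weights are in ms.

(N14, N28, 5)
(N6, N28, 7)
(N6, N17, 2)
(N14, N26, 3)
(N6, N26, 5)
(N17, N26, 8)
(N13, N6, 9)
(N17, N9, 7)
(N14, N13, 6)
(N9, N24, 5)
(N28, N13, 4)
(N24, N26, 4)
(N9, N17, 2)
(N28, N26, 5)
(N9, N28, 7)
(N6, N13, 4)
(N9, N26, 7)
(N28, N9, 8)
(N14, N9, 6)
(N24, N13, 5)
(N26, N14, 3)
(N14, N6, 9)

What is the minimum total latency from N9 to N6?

Shortest distances from N9:
N9: 0
N17: 2  (via N9)
N24: 5  (via N9)
N28: 7  (via N9)
N26: 7  (via N9)
N13: 10  (via N24)
N14: 10  (via N26)
N6: 19  (via N13)
Shortest route: N9–N24–N13–N6 = 19 ms.

19 ms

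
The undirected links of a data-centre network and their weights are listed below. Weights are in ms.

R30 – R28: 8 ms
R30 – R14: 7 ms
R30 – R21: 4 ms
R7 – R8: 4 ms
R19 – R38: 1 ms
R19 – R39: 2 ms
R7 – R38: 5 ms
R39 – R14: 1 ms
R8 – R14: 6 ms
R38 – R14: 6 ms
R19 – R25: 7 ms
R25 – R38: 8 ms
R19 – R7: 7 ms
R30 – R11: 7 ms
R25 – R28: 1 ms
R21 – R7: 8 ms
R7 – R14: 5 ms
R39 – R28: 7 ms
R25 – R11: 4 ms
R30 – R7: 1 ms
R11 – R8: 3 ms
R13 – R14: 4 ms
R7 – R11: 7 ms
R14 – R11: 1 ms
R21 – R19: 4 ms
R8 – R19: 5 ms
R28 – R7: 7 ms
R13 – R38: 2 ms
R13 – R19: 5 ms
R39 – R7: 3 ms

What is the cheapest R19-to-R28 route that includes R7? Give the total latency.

12 ms

Shortest R19→R7: R19 → R39 → R7 = 5
Best R7 to R28: R7 → R28 costing 7
Total via R7: 5 + 7 = 12 ms.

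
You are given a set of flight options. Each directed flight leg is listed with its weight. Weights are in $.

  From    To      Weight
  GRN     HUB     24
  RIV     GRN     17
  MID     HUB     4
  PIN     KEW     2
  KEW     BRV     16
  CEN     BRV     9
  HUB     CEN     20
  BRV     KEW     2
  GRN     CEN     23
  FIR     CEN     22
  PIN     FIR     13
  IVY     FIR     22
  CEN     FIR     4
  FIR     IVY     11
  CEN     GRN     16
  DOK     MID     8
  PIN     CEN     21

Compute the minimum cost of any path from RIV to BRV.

$49

Candidate routes:
RIV → GRN → CEN → BRV: 17+23+9 = 49
RIV → GRN → HUB → CEN → BRV: 17+24+20+9 = 70
The minimum is $49 via RIV → GRN → CEN → BRV.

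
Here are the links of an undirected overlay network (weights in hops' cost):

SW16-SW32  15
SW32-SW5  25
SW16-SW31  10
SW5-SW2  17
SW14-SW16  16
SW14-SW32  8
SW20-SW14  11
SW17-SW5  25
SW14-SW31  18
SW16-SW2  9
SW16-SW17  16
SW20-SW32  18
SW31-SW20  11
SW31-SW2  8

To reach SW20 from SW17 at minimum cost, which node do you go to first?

Compare a few routes:
SW17 → SW16 → SW14 → SW20: 16+16+11 = 43
SW17 → SW16 → SW2 → SW31 → SW20: 16+9+8+11 = 44
SW17 → SW16 → SW31 → SW20: 16+10+11 = 37
The minimum is 37 hops' cost via SW17 → SW16 → SW31 → SW20.
So from SW17 the first move is to SW16.

SW16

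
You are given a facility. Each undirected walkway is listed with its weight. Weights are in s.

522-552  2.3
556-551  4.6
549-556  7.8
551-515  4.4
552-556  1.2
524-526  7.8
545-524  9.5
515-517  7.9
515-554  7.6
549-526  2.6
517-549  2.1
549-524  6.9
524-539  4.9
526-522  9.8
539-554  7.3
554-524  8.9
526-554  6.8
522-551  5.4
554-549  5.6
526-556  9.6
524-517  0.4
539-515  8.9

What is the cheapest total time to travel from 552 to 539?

Candidate routes:
552 - 556 - 551 - 515 - 539: 1.2+4.6+4.4+8.9 = 19.1
552 - 556 - 549 - 517 - 524 - 539: 1.2+7.8+2.1+0.4+4.9 = 16.4
The minimum is 16.4 s via 552 - 556 - 549 - 517 - 524 - 539.

16.4 s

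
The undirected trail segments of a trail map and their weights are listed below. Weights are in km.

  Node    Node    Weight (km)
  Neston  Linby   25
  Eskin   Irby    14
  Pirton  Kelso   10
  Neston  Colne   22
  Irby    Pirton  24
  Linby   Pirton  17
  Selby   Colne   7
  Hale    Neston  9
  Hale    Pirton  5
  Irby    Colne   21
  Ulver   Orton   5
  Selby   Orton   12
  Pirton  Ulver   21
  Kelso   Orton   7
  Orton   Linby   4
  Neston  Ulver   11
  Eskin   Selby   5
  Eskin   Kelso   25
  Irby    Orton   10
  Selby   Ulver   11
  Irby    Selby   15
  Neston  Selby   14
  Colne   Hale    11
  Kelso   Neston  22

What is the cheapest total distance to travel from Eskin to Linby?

Enumerating some paths:
Eskin–Selby–Orton–Linby: 5+12+4 = 21
Eskin–Selby–Ulver–Orton–Linby: 5+11+5+4 = 25
Eskin–Irby–Orton–Linby: 14+10+4 = 28
The minimum is 21 km via Eskin–Selby–Orton–Linby.

21 km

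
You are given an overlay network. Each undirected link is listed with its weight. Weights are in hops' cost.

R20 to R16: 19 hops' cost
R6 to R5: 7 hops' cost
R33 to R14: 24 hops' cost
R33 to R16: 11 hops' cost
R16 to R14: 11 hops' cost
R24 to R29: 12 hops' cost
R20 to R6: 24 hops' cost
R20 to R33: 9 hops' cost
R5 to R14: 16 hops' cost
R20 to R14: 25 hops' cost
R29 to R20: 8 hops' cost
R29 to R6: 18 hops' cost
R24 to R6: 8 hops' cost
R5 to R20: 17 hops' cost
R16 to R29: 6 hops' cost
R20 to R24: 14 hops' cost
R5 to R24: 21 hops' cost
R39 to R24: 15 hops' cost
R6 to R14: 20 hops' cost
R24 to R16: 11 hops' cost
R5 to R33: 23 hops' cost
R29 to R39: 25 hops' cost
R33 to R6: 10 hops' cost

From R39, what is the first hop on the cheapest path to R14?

R24

Candidate routes:
R39–R24–R16–R14: 15+11+11 = 37
R39–R29–R16–R14: 25+6+11 = 42
Cheapest is R39–R24–R16–R14 at 37 hops' cost.
So from R39 the first move is to R24.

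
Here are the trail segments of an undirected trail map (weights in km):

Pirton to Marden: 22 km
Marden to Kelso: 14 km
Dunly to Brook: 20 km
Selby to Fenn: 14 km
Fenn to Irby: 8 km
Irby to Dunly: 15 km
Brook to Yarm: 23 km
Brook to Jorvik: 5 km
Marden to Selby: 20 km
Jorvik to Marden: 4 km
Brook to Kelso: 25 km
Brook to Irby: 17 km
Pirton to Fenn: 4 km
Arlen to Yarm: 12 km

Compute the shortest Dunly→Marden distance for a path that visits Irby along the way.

41 km

Best Dunly to Irby: Dunly → Irby costing 15
Best Irby to Marden: Irby → Brook → Jorvik → Marden costing 26
Total via Irby: 15 + 26 = 41 km.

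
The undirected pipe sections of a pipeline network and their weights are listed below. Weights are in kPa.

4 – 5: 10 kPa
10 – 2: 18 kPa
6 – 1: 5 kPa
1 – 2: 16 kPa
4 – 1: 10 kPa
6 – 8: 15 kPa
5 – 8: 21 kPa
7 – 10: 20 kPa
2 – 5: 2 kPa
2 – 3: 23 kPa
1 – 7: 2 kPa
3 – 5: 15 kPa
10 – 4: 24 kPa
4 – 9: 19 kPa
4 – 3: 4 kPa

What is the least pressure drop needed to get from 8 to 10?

Running Dijkstra from 8:
8: 0
6: 15  (via 8)
1: 20  (via 6)
5: 21  (via 8)
7: 22  (via 1)
2: 23  (via 5)
4: 30  (via 1)
3: 34  (via 4)
10: 41  (via 2)
Shortest route: 8–5–2–10 = 41 kPa.

41 kPa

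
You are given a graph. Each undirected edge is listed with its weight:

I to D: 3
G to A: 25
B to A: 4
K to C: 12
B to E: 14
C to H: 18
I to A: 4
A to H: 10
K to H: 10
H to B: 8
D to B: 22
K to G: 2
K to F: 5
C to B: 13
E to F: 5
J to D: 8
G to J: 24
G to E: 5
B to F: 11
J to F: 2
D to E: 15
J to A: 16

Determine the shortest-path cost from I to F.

13

Settle nodes by increasing distance from I:
I: 0
D: 3  (via I)
A: 4  (via I)
B: 8  (via A)
J: 11  (via D)
F: 13  (via J)
Shortest route: I → D → J → F = 13.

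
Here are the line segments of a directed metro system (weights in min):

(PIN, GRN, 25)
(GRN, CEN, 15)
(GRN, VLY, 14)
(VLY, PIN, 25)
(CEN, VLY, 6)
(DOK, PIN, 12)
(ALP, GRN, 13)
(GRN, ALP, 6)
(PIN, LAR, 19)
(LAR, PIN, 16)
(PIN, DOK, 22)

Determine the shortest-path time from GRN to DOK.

61 min

Shortest distances from GRN:
GRN: 0
ALP: 6  (via GRN)
VLY: 14  (via GRN)
CEN: 15  (via GRN)
PIN: 39  (via VLY)
LAR: 58  (via PIN)
DOK: 61  (via PIN)
Shortest route: GRN → VLY → PIN → DOK = 61 min.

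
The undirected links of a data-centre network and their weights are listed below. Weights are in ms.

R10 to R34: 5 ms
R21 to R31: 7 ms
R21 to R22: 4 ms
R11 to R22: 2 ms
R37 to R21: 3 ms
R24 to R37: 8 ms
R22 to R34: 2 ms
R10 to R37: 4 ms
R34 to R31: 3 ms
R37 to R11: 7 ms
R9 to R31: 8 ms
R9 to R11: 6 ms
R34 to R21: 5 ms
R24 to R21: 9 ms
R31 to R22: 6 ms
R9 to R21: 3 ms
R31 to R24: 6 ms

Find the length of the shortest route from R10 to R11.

Shortest distances from R10:
R10: 0
R37: 4  (via R10)
R34: 5  (via R10)
R21: 7  (via R37)
R22: 7  (via R34)
R31: 8  (via R34)
R11: 9  (via R22)
Shortest route: R10 → R34 → R22 → R11 = 9 ms.

9 ms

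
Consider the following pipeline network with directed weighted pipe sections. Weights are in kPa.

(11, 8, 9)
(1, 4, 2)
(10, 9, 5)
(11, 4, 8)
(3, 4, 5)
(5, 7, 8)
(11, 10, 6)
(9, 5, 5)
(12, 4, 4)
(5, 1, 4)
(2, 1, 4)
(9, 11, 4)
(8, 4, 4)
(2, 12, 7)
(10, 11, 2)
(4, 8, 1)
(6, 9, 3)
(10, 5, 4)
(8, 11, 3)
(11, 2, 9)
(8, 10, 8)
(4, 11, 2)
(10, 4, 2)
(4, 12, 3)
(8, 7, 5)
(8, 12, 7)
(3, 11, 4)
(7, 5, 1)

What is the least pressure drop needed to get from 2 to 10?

Shortest distances from 2:
2: 0
1: 4  (via 2)
4: 6  (via 1)
8: 7  (via 4)
12: 7  (via 2)
11: 8  (via 4)
7: 12  (via 8)
5: 13  (via 7)
10: 14  (via 11)
Shortest route: 2–1–4–11–10 = 14 kPa.

14 kPa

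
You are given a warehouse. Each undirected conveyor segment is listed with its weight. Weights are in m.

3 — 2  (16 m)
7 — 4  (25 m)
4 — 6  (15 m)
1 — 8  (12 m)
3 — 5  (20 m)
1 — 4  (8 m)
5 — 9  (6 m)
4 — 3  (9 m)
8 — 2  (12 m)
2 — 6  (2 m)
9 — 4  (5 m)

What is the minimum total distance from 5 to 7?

36 m

Compare a few routes:
5–3–4–7: 20+9+25 = 54
5–9–4–7: 6+5+25 = 36
Cheapest is 5–9–4–7 at 36 m.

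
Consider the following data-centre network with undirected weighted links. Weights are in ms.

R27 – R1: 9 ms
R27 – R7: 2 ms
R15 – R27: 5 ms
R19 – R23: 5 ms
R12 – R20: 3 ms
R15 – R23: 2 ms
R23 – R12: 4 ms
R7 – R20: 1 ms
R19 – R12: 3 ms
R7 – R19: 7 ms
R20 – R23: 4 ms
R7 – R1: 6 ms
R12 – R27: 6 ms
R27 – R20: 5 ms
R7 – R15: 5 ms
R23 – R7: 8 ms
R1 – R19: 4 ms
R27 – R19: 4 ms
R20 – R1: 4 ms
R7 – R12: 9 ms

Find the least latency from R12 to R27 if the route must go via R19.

7 ms

Shortest R12→R19: R12 → R19 = 3
Best R19 to R27: R19 → R27 costing 4
Total via R19: 3 + 4 = 7 ms.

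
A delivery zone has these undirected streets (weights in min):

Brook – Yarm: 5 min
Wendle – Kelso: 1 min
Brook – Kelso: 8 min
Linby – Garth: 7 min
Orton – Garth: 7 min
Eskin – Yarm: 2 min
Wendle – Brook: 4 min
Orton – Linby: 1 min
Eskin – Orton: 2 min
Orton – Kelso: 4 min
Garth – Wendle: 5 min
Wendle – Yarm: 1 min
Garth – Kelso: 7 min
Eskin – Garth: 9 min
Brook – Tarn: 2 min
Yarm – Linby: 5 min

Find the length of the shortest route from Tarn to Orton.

Candidate routes:
Tarn - Brook - Wendle - Kelso - Orton: 2+4+1+4 = 11
Tarn - Brook - Wendle - Yarm - Linby - Orton: 2+4+1+5+1 = 13
Cheapest is Tarn - Brook - Wendle - Kelso - Orton at 11 min.

11 min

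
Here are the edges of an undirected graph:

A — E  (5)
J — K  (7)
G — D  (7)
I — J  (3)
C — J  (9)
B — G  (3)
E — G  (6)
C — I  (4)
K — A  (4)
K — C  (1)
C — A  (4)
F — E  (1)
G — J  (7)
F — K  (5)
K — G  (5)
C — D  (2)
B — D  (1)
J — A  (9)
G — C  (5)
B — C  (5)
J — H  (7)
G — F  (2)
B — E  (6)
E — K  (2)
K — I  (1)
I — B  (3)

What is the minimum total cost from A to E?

5

Settle nodes by increasing distance from A:
A: 0
C: 4  (via A)
K: 4  (via A)
E: 5  (via A)
Shortest route: A → E = 5.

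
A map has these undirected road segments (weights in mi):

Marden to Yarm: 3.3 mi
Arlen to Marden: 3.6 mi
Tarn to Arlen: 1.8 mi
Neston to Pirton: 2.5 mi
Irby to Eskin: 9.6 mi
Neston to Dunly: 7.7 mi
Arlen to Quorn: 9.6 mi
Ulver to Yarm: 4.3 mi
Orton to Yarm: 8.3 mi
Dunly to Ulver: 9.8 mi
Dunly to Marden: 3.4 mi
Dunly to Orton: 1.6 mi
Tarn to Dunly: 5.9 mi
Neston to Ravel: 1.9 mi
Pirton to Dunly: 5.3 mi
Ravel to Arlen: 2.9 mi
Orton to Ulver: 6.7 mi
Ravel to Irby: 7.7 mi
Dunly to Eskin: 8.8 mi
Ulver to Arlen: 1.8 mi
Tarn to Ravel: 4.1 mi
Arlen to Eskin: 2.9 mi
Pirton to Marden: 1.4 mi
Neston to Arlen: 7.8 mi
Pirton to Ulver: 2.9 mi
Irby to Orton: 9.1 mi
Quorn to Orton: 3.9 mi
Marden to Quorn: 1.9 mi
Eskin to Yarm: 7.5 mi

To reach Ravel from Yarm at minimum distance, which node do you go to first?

Ulver

Compare a few routes:
Yarm → Ulver → Arlen → Ravel: 4.3+1.8+2.9 = 9
Yarm → Marden → Pirton → Neston → Ravel: 3.3+1.4+2.5+1.9 = 9.1
Yarm → Marden → Arlen → Ravel: 3.3+3.6+2.9 = 9.8
Cheapest is Yarm → Ulver → Arlen → Ravel at 9 mi.
So from Yarm the first move is to Ulver.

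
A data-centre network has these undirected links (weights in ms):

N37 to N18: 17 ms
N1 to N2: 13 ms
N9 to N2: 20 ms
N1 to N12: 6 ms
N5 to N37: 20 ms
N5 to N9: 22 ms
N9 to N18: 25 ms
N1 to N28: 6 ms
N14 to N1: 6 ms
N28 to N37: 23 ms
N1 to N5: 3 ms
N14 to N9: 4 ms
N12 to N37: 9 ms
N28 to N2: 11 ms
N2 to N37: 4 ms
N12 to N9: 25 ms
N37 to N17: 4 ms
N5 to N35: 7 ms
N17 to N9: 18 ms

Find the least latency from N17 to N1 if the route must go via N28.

25 ms

Shortest N17→N28: N17–N37–N2–N28 = 19
Shortest N28→N1: N28–N1 = 6
Total via N28: 19 + 6 = 25 ms.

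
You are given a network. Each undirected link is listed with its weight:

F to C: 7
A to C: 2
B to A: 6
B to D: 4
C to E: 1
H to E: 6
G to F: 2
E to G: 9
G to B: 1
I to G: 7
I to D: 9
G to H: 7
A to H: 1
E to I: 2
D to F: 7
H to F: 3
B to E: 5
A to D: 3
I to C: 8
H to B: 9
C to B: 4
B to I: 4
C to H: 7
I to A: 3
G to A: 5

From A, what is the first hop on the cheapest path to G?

Compare a few routes:
A → H → F → G: 1+3+2 = 6
A → G: 5 = 5
A → C → B → G: 2+4+1 = 7
Cheapest is A → G at 5.
So from A the first move is to G.

G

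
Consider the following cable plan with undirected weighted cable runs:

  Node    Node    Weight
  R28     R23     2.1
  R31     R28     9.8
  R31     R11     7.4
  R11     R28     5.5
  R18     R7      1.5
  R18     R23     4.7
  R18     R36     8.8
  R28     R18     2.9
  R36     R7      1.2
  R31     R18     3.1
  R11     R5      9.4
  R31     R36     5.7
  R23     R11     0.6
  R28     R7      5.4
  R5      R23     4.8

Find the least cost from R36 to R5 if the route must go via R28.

Shortest R36→R28: R36 → R7 → R18 → R28 = 5.6
Best R28 to R5: R28 → R23 → R5 costing 6.9
Total via R28: 5.6 + 6.9 = 12.5.

12.5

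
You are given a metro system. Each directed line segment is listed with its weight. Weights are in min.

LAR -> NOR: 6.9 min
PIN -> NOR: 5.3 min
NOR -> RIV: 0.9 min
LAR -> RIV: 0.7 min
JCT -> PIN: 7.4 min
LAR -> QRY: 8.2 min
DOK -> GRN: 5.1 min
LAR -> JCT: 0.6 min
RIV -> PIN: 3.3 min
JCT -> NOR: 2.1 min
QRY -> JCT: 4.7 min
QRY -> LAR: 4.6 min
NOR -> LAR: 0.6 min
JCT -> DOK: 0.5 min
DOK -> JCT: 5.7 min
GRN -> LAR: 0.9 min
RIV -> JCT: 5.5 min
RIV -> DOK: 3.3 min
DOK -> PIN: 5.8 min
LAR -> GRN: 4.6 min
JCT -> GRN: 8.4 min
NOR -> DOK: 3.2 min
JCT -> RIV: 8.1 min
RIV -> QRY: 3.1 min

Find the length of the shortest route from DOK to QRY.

Running Dijkstra from DOK:
DOK: 0
GRN: 5.1  (via DOK)
JCT: 5.7  (via DOK)
PIN: 5.8  (via DOK)
LAR: 6  (via GRN)
RIV: 6.7  (via LAR)
NOR: 7.8  (via JCT)
QRY: 9.8  (via RIV)
Shortest route: DOK–GRN–LAR–RIV–QRY = 9.8 min.

9.8 min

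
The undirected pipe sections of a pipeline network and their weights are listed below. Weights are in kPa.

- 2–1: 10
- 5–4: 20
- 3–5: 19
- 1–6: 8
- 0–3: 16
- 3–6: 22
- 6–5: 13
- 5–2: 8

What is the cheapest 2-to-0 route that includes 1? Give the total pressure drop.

Shortest 2→1: 2 → 1 = 10
Best 1 to 0: 1 → 6 → 3 → 0 costing 46
Total via 1: 10 + 46 = 56 kPa.

56 kPa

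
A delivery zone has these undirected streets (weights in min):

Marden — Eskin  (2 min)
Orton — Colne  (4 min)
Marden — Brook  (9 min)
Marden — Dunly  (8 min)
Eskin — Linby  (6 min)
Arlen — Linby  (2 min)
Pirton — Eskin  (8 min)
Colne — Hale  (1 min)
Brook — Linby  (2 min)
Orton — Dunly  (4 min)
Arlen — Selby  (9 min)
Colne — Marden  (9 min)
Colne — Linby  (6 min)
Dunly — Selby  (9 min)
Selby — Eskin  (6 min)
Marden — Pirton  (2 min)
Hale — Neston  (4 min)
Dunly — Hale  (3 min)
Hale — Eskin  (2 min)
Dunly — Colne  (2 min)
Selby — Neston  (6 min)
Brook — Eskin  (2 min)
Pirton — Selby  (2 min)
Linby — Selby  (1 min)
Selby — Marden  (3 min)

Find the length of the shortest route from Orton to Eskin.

Shortest distances from Orton:
Orton: 0
Colne: 4  (via Orton)
Dunly: 4  (via Orton)
Hale: 5  (via Colne)
Eskin: 7  (via Hale)
Shortest route: Orton–Colne–Hale–Eskin = 7 min.

7 min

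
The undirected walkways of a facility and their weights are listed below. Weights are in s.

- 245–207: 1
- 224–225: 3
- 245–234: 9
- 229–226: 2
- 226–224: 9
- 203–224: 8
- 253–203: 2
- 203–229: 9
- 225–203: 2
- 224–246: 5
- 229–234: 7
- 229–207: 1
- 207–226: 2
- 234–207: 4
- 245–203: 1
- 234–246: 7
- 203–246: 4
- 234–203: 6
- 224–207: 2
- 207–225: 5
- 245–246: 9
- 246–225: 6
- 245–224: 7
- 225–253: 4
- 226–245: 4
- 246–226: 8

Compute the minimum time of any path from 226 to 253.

Running Dijkstra from 226:
226: 0
229: 2  (via 226)
207: 2  (via 226)
245: 3  (via 207)
224: 4  (via 207)
203: 4  (via 245)
253: 6  (via 203)
Shortest route: 226–207–245–203–253 = 6 s.

6 s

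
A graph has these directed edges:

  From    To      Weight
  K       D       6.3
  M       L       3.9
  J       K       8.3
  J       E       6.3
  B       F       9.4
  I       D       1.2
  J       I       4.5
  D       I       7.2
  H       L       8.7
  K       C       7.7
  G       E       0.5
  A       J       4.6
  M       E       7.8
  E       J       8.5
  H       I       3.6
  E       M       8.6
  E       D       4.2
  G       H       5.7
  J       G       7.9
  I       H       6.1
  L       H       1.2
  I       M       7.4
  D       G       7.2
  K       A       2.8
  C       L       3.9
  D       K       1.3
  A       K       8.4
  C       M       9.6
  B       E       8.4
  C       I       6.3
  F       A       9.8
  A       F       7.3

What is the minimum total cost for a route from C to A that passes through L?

14

Best C to L: C → L costing 3.9
Best L to A: L → H → I → D → K → A costing 10.1
Total via L: 3.9 + 10.1 = 14.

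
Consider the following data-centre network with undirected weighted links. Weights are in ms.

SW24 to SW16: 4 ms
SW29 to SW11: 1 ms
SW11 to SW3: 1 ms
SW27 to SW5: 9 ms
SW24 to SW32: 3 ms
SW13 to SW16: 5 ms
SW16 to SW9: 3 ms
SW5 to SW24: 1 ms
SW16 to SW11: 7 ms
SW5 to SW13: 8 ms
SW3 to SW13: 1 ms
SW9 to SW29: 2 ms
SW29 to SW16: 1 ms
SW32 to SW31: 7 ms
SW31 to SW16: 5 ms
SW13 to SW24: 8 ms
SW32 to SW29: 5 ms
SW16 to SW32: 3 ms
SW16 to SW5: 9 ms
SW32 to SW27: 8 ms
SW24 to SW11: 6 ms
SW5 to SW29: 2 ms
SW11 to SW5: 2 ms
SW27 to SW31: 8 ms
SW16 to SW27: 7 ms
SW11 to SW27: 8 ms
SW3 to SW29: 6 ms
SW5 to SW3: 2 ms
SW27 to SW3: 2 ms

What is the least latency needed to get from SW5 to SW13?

3 ms

Enumerating some paths:
SW5 - SW11 - SW3 - SW13: 2+1+1 = 4
SW5 - SW3 - SW13: 2+1 = 3
Cheapest is SW5 - SW3 - SW13 at 3 ms.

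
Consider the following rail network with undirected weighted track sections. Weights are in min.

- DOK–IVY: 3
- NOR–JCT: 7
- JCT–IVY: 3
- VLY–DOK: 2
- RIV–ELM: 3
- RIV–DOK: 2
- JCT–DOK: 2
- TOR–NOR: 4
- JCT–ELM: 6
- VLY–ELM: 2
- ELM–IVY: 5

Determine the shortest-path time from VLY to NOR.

Candidate routes:
VLY → DOK → JCT → NOR: 2+2+7 = 11
VLY → DOK → IVY → JCT → NOR: 2+3+3+7 = 15
The minimum is 11 min via VLY → DOK → JCT → NOR.

11 min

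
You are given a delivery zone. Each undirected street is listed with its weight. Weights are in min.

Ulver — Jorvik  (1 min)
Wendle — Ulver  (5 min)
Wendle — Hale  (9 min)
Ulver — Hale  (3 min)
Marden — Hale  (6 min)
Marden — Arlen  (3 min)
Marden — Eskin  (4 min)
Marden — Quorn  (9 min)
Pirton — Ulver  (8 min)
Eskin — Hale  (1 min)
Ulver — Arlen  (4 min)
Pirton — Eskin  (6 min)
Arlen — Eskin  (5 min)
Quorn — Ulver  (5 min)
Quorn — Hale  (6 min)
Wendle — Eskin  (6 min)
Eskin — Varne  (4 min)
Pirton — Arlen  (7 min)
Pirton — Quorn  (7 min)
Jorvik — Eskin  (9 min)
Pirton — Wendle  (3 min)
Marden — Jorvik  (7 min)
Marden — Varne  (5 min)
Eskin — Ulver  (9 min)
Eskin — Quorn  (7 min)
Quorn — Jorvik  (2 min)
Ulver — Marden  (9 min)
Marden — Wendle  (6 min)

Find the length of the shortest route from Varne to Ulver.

8 min

Compare a few routes:
Varne–Marden–Arlen–Ulver: 5+3+4 = 12
Varne–Eskin–Hale–Ulver: 4+1+3 = 8
The minimum is 8 min via Varne–Eskin–Hale–Ulver.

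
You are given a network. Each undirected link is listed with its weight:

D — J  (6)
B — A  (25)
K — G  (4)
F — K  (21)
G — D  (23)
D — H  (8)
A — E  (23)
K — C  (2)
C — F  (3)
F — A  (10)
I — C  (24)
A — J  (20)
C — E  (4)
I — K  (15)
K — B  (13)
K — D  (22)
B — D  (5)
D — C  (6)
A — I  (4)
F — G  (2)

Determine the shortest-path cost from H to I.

Running Dijkstra from H:
H: 0
D: 8  (via H)
B: 13  (via D)
C: 14  (via D)
J: 14  (via D)
K: 16  (via C)
F: 17  (via C)
E: 18  (via C)
G: 19  (via F)
A: 27  (via F)
I: 31  (via K)
Shortest route: H–D–C–K–I = 31.

31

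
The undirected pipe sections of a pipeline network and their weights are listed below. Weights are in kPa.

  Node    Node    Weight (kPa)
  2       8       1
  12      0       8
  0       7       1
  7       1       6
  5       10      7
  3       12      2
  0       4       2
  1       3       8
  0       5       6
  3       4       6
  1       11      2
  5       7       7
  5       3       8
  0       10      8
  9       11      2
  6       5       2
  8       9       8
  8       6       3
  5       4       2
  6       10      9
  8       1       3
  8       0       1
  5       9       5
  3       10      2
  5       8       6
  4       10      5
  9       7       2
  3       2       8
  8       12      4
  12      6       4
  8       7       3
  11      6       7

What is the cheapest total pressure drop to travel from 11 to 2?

6 kPa

Shortest distances from 11:
11: 0
1: 2  (via 11)
9: 2  (via 11)
7: 4  (via 9)
0: 5  (via 7)
8: 5  (via 1)
2: 6  (via 8)
Shortest route: 11–1–8–2 = 6 kPa.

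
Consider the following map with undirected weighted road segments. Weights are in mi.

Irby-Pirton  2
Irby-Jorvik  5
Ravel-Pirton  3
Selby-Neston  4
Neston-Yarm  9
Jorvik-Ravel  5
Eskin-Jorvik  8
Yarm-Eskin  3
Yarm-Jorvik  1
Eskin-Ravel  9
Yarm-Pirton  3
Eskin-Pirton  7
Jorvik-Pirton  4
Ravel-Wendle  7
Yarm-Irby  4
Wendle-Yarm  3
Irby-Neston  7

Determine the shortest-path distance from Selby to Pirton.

Settle nodes by increasing distance from Selby:
Selby: 0
Neston: 4  (via Selby)
Irby: 11  (via Neston)
Pirton: 13  (via Irby)
Shortest route: Selby → Neston → Irby → Pirton = 13 mi.

13 mi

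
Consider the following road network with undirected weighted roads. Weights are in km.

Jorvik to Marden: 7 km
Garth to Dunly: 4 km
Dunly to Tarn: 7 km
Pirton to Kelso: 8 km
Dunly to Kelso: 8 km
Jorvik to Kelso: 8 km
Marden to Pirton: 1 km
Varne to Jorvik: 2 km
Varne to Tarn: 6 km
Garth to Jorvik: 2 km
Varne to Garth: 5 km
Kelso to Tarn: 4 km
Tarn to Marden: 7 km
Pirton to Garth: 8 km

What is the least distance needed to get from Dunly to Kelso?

Running Dijkstra from Dunly:
Dunly: 0
Garth: 4  (via Dunly)
Jorvik: 6  (via Garth)
Tarn: 7  (via Dunly)
Kelso: 8  (via Dunly)
Shortest route: Dunly → Kelso = 8 km.

8 km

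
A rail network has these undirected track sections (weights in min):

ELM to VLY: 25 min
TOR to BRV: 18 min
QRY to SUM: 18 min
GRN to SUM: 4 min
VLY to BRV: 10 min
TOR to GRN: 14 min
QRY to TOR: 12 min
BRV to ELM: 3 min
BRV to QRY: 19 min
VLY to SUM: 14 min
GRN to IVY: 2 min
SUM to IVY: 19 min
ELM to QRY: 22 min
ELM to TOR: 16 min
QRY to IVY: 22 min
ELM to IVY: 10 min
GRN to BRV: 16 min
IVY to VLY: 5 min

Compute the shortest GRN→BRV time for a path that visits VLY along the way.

Best GRN to VLY: GRN → IVY → VLY costing 7
Shortest VLY→BRV: VLY → BRV = 10
Total via VLY: 7 + 10 = 17 min.

17 min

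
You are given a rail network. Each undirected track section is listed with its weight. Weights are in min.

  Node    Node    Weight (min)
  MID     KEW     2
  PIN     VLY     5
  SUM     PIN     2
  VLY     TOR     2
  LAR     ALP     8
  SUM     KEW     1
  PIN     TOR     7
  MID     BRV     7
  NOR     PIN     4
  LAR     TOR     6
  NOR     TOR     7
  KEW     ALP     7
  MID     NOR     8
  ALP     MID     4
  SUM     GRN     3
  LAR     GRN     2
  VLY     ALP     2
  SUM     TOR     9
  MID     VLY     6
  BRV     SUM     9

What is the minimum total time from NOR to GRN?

9 min

Shortest distances from NOR:
NOR: 0
PIN: 4  (via NOR)
SUM: 6  (via PIN)
KEW: 7  (via SUM)
TOR: 7  (via NOR)
MID: 8  (via NOR)
GRN: 9  (via SUM)
Shortest route: NOR → PIN → SUM → GRN = 9 min.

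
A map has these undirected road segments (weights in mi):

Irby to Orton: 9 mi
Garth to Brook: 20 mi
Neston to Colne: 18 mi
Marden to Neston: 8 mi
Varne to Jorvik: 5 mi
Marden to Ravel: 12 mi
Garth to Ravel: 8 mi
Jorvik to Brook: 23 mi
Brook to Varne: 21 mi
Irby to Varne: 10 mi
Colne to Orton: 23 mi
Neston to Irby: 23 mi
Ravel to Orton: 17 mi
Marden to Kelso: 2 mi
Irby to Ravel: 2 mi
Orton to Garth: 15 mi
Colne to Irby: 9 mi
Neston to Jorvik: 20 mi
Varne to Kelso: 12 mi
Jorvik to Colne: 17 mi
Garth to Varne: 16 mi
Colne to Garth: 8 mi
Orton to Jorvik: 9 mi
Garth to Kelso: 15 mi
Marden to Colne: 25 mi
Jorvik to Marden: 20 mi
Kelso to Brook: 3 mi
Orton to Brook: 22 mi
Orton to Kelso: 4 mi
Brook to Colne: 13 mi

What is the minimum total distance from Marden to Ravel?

12 mi

Candidate routes:
Marden - Kelso - Orton - Irby - Ravel: 2+4+9+2 = 17
Marden - Ravel: 12 = 12
Cheapest is Marden - Ravel at 12 mi.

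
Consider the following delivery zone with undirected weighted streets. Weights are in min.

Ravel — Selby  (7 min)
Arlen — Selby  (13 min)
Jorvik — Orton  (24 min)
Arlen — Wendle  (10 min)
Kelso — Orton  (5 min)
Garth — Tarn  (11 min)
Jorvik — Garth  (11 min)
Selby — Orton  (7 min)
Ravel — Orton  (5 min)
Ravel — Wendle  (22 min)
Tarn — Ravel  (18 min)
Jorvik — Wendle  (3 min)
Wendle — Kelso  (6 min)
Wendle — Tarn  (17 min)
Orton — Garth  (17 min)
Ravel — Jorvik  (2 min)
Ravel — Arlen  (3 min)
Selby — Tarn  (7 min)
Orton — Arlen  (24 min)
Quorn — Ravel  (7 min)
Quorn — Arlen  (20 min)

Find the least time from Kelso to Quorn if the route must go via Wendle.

18 min

Best Kelso to Wendle: Kelso → Wendle costing 6
Shortest Wendle→Quorn: Wendle → Jorvik → Ravel → Quorn = 12
Total via Wendle: 6 + 12 = 18 min.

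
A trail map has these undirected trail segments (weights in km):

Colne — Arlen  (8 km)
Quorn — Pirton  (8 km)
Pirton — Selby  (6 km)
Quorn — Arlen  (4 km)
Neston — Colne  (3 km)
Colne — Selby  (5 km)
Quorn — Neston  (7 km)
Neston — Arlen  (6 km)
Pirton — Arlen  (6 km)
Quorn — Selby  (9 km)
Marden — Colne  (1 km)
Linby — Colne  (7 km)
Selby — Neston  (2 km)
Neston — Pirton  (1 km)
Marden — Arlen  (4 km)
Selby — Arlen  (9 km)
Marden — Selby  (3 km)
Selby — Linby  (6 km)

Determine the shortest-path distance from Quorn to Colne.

Settle nodes by increasing distance from Quorn:
Quorn: 0
Arlen: 4  (via Quorn)
Neston: 7  (via Quorn)
Pirton: 8  (via Quorn)
Marden: 8  (via Arlen)
Selby: 9  (via Quorn)
Colne: 9  (via Marden)
Shortest route: Quorn–Arlen–Marden–Colne = 9 km.

9 km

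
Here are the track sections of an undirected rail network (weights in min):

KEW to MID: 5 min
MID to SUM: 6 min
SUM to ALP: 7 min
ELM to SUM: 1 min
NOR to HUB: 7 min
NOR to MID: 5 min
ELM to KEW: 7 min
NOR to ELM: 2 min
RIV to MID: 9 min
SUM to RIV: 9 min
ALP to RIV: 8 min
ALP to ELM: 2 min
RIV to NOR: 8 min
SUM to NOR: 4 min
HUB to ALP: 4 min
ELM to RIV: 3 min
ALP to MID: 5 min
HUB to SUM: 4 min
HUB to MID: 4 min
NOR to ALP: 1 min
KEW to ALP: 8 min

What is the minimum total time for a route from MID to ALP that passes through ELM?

9 min

Shortest MID→ELM: MID–NOR–ELM = 7
Shortest ELM→ALP: ELM–ALP = 2
Total via ELM: 7 + 2 = 9 min.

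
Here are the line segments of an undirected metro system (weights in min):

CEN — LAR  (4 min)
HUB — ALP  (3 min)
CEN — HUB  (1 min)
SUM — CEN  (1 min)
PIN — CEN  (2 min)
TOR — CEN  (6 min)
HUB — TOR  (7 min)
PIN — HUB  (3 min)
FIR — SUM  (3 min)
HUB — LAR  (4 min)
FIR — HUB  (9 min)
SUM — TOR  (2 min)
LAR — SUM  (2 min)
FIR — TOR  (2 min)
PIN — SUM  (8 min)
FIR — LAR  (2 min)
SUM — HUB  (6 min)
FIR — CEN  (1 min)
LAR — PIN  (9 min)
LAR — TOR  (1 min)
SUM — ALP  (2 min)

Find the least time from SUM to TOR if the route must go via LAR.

Shortest SUM→LAR: SUM–LAR = 2
Best LAR to TOR: LAR–TOR costing 1
Total via LAR: 2 + 1 = 3 min.

3 min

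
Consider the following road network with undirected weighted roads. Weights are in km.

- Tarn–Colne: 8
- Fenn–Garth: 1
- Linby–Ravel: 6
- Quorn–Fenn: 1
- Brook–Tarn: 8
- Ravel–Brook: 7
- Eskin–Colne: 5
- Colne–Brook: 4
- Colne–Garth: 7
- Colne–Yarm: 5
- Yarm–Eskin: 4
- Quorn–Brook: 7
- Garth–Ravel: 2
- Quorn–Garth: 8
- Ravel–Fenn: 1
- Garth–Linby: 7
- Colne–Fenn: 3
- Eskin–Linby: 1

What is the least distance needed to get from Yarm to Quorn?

Running Dijkstra from Yarm:
Yarm: 0
Eskin: 4  (via Yarm)
Linby: 5  (via Eskin)
Colne: 5  (via Yarm)
Fenn: 8  (via Colne)
Quorn: 9  (via Fenn)
Shortest route: Yarm–Colne–Fenn–Quorn = 9 km.

9 km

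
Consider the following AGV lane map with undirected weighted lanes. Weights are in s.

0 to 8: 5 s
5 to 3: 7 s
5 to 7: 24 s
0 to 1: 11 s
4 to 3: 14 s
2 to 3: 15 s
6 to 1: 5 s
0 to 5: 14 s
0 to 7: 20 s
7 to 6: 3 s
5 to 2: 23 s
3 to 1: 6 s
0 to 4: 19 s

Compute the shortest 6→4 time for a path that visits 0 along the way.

35 s

Best 6 to 0: 6–1–0 costing 16
Shortest 0→4: 0–4 = 19
Total via 0: 16 + 19 = 35 s.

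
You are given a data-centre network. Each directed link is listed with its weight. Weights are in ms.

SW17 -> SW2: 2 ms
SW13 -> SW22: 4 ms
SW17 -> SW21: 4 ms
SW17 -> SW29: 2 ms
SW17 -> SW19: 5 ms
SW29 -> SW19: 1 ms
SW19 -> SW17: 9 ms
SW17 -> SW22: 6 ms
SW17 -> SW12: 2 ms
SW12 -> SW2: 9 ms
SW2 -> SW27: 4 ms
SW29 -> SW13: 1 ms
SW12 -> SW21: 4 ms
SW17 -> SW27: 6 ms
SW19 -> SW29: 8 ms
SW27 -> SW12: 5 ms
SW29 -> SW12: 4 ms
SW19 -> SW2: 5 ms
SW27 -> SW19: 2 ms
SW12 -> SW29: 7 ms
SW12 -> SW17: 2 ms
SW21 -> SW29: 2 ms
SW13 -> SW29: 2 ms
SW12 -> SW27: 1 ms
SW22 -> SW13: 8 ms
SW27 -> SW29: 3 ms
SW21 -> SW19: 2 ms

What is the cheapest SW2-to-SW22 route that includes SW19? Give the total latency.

Best SW2 to SW19: SW2–SW27–SW19 costing 6
Best SW19 to SW22: SW19–SW29–SW13–SW22 costing 13
Total via SW19: 6 + 13 = 19 ms.

19 ms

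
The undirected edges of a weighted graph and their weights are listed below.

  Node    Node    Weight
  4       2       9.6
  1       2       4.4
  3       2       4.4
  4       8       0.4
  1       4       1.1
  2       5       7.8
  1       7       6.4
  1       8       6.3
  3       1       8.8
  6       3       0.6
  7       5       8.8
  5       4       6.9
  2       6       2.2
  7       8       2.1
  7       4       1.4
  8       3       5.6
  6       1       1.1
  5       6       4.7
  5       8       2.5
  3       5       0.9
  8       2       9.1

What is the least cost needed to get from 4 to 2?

Candidate routes:
4 → 1 → 6 → 2: 1.1+1.1+2.2 = 4.4
4 → 1 → 2: 1.1+4.4 = 5.5
Cheapest is 4 → 1 → 6 → 2 at 4.4.

4.4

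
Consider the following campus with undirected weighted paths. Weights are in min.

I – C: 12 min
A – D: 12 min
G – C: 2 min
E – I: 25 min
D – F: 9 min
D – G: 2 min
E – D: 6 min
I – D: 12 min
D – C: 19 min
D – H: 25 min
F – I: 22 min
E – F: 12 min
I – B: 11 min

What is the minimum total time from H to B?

48 min

Enumerating some paths:
H - D - C - I - B: 25+19+12+11 = 67
H - D - E - I - B: 25+6+25+11 = 67
H - D - G - C - I - B: 25+2+2+12+11 = 52
H - D - I - B: 25+12+11 = 48
The minimum is 48 min via H - D - I - B.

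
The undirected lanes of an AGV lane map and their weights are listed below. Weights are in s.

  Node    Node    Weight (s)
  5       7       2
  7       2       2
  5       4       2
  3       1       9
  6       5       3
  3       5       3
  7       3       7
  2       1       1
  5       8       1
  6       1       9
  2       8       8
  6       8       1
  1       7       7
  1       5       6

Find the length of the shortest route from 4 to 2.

Shortest distances from 4:
4: 0
5: 2  (via 4)
8: 3  (via 5)
6: 4  (via 8)
7: 4  (via 5)
3: 5  (via 5)
2: 6  (via 7)
Shortest route: 4 → 5 → 7 → 2 = 6 s.

6 s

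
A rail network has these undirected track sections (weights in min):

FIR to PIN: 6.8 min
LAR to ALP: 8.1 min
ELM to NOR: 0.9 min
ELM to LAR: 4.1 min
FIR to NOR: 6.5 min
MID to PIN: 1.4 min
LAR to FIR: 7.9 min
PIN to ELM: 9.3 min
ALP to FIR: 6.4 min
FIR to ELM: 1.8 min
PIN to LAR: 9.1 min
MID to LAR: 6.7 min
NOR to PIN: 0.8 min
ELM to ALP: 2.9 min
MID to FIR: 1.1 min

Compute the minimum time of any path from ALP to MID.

Candidate routes:
ALP - ELM - NOR - PIN - MID: 2.9+0.9+0.8+1.4 = 6
ALP - ELM - FIR - MID: 2.9+1.8+1.1 = 5.8
ALP - FIR - ELM - NOR - PIN - MID: 6.4+1.8+0.9+0.8+1.4 = 11.3
ALP - FIR - MID: 6.4+1.1 = 7.5
The minimum is 5.8 min via ALP - ELM - FIR - MID.

5.8 min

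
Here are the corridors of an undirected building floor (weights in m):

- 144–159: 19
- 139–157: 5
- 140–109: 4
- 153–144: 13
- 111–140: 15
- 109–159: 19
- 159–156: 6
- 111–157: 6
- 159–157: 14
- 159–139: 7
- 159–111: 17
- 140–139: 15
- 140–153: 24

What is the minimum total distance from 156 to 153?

38 m

Compare a few routes:
156 → 159 → 111 → 140 → 153: 6+17+15+24 = 62
156 → 159 → 139 → 140 → 153: 6+7+15+24 = 52
156 → 159 → 109 → 140 → 153: 6+19+4+24 = 53
156 → 159 → 144 → 153: 6+19+13 = 38
The minimum is 38 m via 156 → 159 → 144 → 153.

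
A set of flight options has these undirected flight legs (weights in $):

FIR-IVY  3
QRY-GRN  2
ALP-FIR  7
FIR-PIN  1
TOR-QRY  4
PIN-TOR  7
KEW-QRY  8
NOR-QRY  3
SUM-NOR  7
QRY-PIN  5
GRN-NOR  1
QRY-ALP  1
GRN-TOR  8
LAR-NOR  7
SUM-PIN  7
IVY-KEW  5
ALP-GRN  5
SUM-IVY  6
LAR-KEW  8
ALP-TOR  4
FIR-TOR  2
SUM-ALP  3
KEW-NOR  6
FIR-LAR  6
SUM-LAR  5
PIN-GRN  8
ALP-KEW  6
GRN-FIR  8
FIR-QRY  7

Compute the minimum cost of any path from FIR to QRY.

$6

Enumerating some paths:
FIR–TOR–ALP–QRY: 2+4+1 = 7
FIR–PIN–QRY: 1+5 = 6
The minimum is $6 via FIR–PIN–QRY.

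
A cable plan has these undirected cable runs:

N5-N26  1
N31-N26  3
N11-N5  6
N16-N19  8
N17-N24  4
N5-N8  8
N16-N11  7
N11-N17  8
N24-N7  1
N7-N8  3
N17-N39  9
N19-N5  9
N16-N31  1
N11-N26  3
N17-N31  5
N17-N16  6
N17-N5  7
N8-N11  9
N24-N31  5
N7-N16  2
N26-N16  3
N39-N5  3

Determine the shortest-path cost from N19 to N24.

Running Dijkstra from N19:
N19: 0
N16: 8  (via N19)
N31: 9  (via N16)
N5: 9  (via N19)
N7: 10  (via N16)
N26: 10  (via N5)
N24: 11  (via N7)
Shortest route: N19 → N16 → N7 → N24 = 11.

11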